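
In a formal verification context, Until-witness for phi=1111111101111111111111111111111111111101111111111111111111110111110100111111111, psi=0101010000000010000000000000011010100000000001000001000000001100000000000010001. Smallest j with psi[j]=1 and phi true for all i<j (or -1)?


(phi U psi) at 0: need smallest j with psi[j]=1 and phi[i]=1 for all i in [0,j).
Scan from step 0:
  step 0: phi=1, psi=0 -> continue
  step 1: psi=1 and phi held for [0,1) -> witness found
Witness step = 1

1


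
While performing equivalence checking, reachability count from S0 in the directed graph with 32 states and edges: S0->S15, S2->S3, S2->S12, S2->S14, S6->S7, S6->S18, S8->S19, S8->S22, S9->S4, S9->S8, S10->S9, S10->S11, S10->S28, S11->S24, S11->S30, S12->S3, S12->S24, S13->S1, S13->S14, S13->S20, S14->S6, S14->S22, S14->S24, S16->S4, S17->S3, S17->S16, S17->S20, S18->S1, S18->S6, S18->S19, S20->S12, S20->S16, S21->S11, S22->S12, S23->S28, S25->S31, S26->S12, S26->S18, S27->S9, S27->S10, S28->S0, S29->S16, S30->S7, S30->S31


BFS from S0:
  layer 0: {S0}
  layer 1: {S15}
Reachable set: {S0, S15}
Count = 2

2


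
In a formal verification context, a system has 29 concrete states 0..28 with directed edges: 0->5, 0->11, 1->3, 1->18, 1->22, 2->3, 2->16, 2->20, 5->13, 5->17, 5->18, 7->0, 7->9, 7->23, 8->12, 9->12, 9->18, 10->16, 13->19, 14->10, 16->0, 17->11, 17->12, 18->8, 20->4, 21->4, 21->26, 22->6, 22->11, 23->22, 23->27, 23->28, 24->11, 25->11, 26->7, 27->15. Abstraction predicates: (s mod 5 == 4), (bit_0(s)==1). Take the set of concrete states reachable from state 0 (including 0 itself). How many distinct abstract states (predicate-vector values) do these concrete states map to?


BFS from 0:
Concrete reachable: {0, 5, 8, 11, 12, 13, 17, 18, 19}
Abstract via predicates (s mod 5 == 4), (bit_0(s)==1):
  (0,0) <- {0, 8, 12, 18}
  (0,1) <- {5, 11, 13, 17}
  (1,1) <- {19}
Distinct abstract states = 3

3


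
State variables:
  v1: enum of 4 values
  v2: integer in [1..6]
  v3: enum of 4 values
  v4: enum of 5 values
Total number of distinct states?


State space = product of domain sizes of all variables.
Domain sizes:
  v1 (enum of 4 values): 4
  v2 (integer in [1..6]): 6
  v3 (enum of 4 values): 4
  v4 (enum of 5 values): 5
Product = 4 * 6 * 4 * 5 = 480

480


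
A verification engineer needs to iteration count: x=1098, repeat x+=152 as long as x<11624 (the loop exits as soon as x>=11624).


Step 1: x goes from 1098 toward 11624 by 152; the body runs while x<11624, so iterations = ceil((bound-start)/step)
Step 2: Distance=10526
Step 3: ceil(10526/152)=70

70


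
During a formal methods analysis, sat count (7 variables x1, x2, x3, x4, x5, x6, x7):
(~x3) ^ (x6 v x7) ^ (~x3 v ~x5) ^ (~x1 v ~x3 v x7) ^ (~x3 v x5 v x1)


CNF with 5 clauses over 7 vars (128 assignments).
An assignment satisfies CNF iff every clause has >=1 true literal.
Check each row (bits = x1,x2,x3,x4,x5,x6,x7; clause T/F shown):
  row 0 [0000000]: clauses=TFTTT -> 0
  row 1 [0000001]: clauses=TTTTT -> 1
  row 2 [0000010]: clauses=TTTTT -> 1
  row 3 [0000011]: clauses=TTTTT -> 1
  row 4 [0000100]: clauses=TFTTT -> 0
  (every remaining row is evaluated the same way; all 128 results are listed next)
Full result column, 8 rows per line (x1,x2,x3,x4 fixed per line; x5,x6,x7 runs 000..111 left to right):
  rows 0-7 [x1,x2,x3,x4=0000]: 01110111  (ones: 6)
  rows 8-15 [x1,x2,x3,x4=0001]: 01110111  (ones: 6)
  rows 16-23 [x1,x2,x3,x4=0010]: 00000000  (ones: 0)
  rows 24-31 [x1,x2,x3,x4=0011]: 00000000  (ones: 0)
  rows 32-39 [x1,x2,x3,x4=0100]: 01110111  (ones: 6)
  rows 40-47 [x1,x2,x3,x4=0101]: 01110111  (ones: 6)
  rows 48-55 [x1,x2,x3,x4=0110]: 00000000  (ones: 0)
  rows 56-63 [x1,x2,x3,x4=0111]: 00000000  (ones: 0)
  rows 64-71 [x1,x2,x3,x4=1000]: 01110111  (ones: 6)
  rows 72-79 [x1,x2,x3,x4=1001]: 01110111  (ones: 6)
  rows 80-87 [x1,x2,x3,x4=1010]: 00000000  (ones: 0)
  rows 88-95 [x1,x2,x3,x4=1011]: 00000000  (ones: 0)
  rows 96-103 [x1,x2,x3,x4=1100]: 01110111  (ones: 6)
  rows 104-111 [x1,x2,x3,x4=1101]: 01110111  (ones: 6)
  rows 112-119 [x1,x2,x3,x4=1110]: 00000000  (ones: 0)
  rows 120-127 [x1,x2,x3,x4=1111]: 00000000  (ones: 0)
Satisfying assignments = 6+6+0+0+6+6+0+0+6+6+0+0+6+6+0+0 = 48

48


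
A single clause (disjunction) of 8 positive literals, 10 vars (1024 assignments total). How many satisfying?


Step 1: Total=2^10=1024
Step 2: Unsat when all 8 false: 2^2=4
Step 3: Sat=1024-4=1020

1020


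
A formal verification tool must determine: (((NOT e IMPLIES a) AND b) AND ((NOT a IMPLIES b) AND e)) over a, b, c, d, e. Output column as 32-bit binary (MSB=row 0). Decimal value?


Formula: (((NOT e IMPLIES a) AND b) AND ((NOT a IMPLIES b) AND e)) over a, b, c, d, e (32 rows)
Evaluate each row (bits = a,b,c,d,e, MSB first):
  row 0 [00000]: (((NOT 0 IMPLIES 0) AND 0) AND ((NOT 0 IMPLIES 0) AND 0)) -> 0
  row 1 [00001]: (((NOT 1 IMPLIES 0) AND 0) AND ((NOT 0 IMPLIES 0) AND 1)) -> 0
  row 2 [00010]: (((NOT 0 IMPLIES 0) AND 0) AND ((NOT 0 IMPLIES 0) AND 0)) -> 0
  row 3 [00011]: (((NOT 1 IMPLIES 0) AND 0) AND ((NOT 0 IMPLIES 0) AND 1)) -> 0
  row 4 [00100]: (((NOT 0 IMPLIES 0) AND 0) AND ((NOT 0 IMPLIES 0) AND 0)) -> 0
  row 5 [00101]: (((NOT 1 IMPLIES 0) AND 0) AND ((NOT 0 IMPLIES 0) AND 1)) -> 0
  row 6 [00110]: (((NOT 0 IMPLIES 0) AND 0) AND ((NOT 0 IMPLIES 0) AND 0)) -> 0
  row 7 [00111]: (((NOT 1 IMPLIES 0) AND 0) AND ((NOT 0 IMPLIES 0) AND 1)) -> 0
  row 8 [01000]: (((NOT 0 IMPLIES 0) AND 1) AND ((NOT 0 IMPLIES 1) AND 0)) -> 0
  row 9 [01001]: (((NOT 1 IMPLIES 0) AND 1) AND ((NOT 0 IMPLIES 1) AND 1)) -> 1
  row 10 [01010]: (((NOT 0 IMPLIES 0) AND 1) AND ((NOT 0 IMPLIES 1) AND 0)) -> 0
  row 11 [01011]: (((NOT 1 IMPLIES 0) AND 1) AND ((NOT 0 IMPLIES 1) AND 1)) -> 1
  row 12 [01100]: (((NOT 0 IMPLIES 0) AND 1) AND ((NOT 0 IMPLIES 1) AND 0)) -> 0
  row 13 [01101]: (((NOT 1 IMPLIES 0) AND 1) AND ((NOT 0 IMPLIES 1) AND 1)) -> 1
  row 14 [01110]: (((NOT 0 IMPLIES 0) AND 1) AND ((NOT 0 IMPLIES 1) AND 0)) -> 0
  row 15 [01111]: (((NOT 1 IMPLIES 0) AND 1) AND ((NOT 0 IMPLIES 1) AND 1)) -> 1
  row 16 [10000]: (((NOT 0 IMPLIES 1) AND 0) AND ((NOT 1 IMPLIES 0) AND 0)) -> 0
  row 17 [10001]: (((NOT 1 IMPLIES 1) AND 0) AND ((NOT 1 IMPLIES 0) AND 1)) -> 0
  row 18 [10010]: (((NOT 0 IMPLIES 1) AND 0) AND ((NOT 1 IMPLIES 0) AND 0)) -> 0
  row 19 [10011]: (((NOT 1 IMPLIES 1) AND 0) AND ((NOT 1 IMPLIES 0) AND 1)) -> 0
  row 20 [10100]: (((NOT 0 IMPLIES 1) AND 0) AND ((NOT 1 IMPLIES 0) AND 0)) -> 0
  row 21 [10101]: (((NOT 1 IMPLIES 1) AND 0) AND ((NOT 1 IMPLIES 0) AND 1)) -> 0
  row 22 [10110]: (((NOT 0 IMPLIES 1) AND 0) AND ((NOT 1 IMPLIES 0) AND 0)) -> 0
  row 23 [10111]: (((NOT 1 IMPLIES 1) AND 0) AND ((NOT 1 IMPLIES 0) AND 1)) -> 0
  row 24 [11000]: (((NOT 0 IMPLIES 1) AND 1) AND ((NOT 1 IMPLIES 1) AND 0)) -> 0
  row 25 [11001]: (((NOT 1 IMPLIES 1) AND 1) AND ((NOT 1 IMPLIES 1) AND 1)) -> 1
  row 26 [11010]: (((NOT 0 IMPLIES 1) AND 1) AND ((NOT 1 IMPLIES 1) AND 0)) -> 0
  row 27 [11011]: (((NOT 1 IMPLIES 1) AND 1) AND ((NOT 1 IMPLIES 1) AND 1)) -> 1
  row 28 [11100]: (((NOT 0 IMPLIES 1) AND 1) AND ((NOT 1 IMPLIES 1) AND 0)) -> 0
  row 29 [11101]: (((NOT 1 IMPLIES 1) AND 1) AND ((NOT 1 IMPLIES 1) AND 1)) -> 1
  row 30 [11110]: (((NOT 0 IMPLIES 1) AND 1) AND ((NOT 1 IMPLIES 1) AND 0)) -> 0
  row 31 [11111]: (((NOT 1 IMPLIES 1) AND 1) AND ((NOT 1 IMPLIES 1) AND 1)) -> 1
Full result column, 4 rows per line (a,b,c fixed per line; d,e runs 00..11 left to right):
  rows 0-3 [a,b,c=000]: 0000  = hex 0
  rows 4-7 [a,b,c=001]: 0000  = hex 0
  rows 8-11 [a,b,c=010]: 0101  = hex 5
  rows 12-15 [a,b,c=011]: 0101  = hex 5
  rows 16-19 [a,b,c=100]: 0000  = hex 0
  rows 20-23 [a,b,c=101]: 0000  = hex 0
  rows 24-27 [a,b,c=110]: 0101  = hex 5
  rows 28-31 [a,b,c=111]: 0101  = hex 5
Output column (row 0 .. row 31) = 00000000010101010000000001010101
Output column grouped in 4s = 0000 0000 0101 0101 0000 0000 0101 0101 = 0x00550055
Convert to decimal digit by digit (value = value*16 + digit):
  0 -> 0
  0*16 + 0 = 0
  0*16 + 5 = 5
  5*16 + 5 = 85
  85*16 + 0 = 1360
  1360*16 + 0 = 21760
  21760*16 + 5 = 348165
  348165*16 + 5 = 5570645
Decimal = 5570645

5570645


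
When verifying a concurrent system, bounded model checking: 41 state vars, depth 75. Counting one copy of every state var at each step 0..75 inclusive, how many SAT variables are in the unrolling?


BMC unrolls to depth k, creating one copy of each state var for steps 0..k.
Step count = 75 + 1 = 76 (steps 0 through 75)
Vars per step = 41
Total = 41 * 76 = 3116

3116


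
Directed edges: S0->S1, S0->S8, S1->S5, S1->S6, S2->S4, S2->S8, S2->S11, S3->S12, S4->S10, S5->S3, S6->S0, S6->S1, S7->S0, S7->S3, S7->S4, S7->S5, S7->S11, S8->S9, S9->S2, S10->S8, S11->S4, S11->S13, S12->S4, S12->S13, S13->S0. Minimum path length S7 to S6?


BFS layer-by-layer from S7:
  dist 0: {S7}
  dist 1: {S0, S3, S4, S5, S11}
  dist 2: {S1, S8, S10, S12, S13}
  dist 3: {S6, S9}
  -> S6 reached at distance 3
Shortest path length = 3

3


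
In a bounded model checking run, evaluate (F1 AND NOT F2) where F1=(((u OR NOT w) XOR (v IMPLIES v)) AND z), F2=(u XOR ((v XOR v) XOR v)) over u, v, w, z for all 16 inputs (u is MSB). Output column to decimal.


F1 = (((u OR NOT w) XOR (v IMPLIES v)) AND z)
F2 = (u XOR ((v XOR v) XOR v))
Counterexample to F1=>F2 is where F1=1 and F2=0.
Evaluate each row (bits = u,v,w,z, MSB first):
  row 0 [0000]: F1=0 F2=0 -> F1&~F2 -> 0
  row 1 [0001]: F1=0 F2=0 -> F1&~F2 -> 0
  row 2 [0010]: F1=0 F2=0 -> F1&~F2 -> 0
  row 3 [0011]: F1=1 F2=0 -> F1&~F2 -> 1
  row 4 [0100]: F1=0 F2=1 -> F1&~F2 -> 0
  row 5 [0101]: F1=0 F2=1 -> F1&~F2 -> 0
  row 6 [0110]: F1=0 F2=1 -> F1&~F2 -> 0
  row 7 [0111]: F1=1 F2=1 -> F1&~F2 -> 0
  row 8 [1000]: F1=0 F2=1 -> F1&~F2 -> 0
  row 9 [1001]: F1=0 F2=1 -> F1&~F2 -> 0
  row 10 [1010]: F1=0 F2=1 -> F1&~F2 -> 0
  row 11 [1011]: F1=0 F2=1 -> F1&~F2 -> 0
  row 12 [1100]: F1=0 F2=0 -> F1&~F2 -> 0
  row 13 [1101]: F1=0 F2=0 -> F1&~F2 -> 0
  row 14 [1110]: F1=0 F2=0 -> F1&~F2 -> 0
  row 15 [1111]: F1=0 F2=0 -> F1&~F2 -> 0
Full result column, 4 rows per line (u,v fixed per line; w,z runs 00..11 left to right):
  rows 0-3 [u,v=00]: 0001  = hex 1
  rows 4-7 [u,v=01]: 0000  = hex 0
  rows 8-11 [u,v=10]: 0000  = hex 0
  rows 12-15 [u,v=11]: 0000  = hex 0
Counterexample vector (row 0 .. row 15) = 0001000000000000
Output column grouped in 4s = 0001 0000 0000 0000 = 0x1000
Convert to decimal digit by digit (value = value*16 + digit):
  1 -> 1
  1*16 + 0 = 16
  16*16 + 0 = 256
  256*16 + 0 = 4096
Decimal = 4096

4096


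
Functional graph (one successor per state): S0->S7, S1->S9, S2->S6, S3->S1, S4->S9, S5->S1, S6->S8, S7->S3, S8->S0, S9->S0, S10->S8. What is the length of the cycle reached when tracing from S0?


Trace from S0 until a state repeats:
  S0 -> S7 -> S3 -> S1 -> S9 -> S0
S0 first seen at step 0, revisited at step 5.
Cycle length = 5 - 0 = 5

5


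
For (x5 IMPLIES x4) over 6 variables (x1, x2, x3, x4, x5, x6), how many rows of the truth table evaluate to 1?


Formula: (x5 IMPLIES x4) over 6 vars (64 rows)
Evaluate each row (x1, x2, x3, x4, x5, x6 as bits, MSB first):
  row 0 [000000]: (0 IMPLIES 0) -> 1
  row 1 [000001]: (0 IMPLIES 0) -> 1
  row 2 [000010]: (1 IMPLIES 0) -> 0
  row 3 [000011]: (1 IMPLIES 0) -> 0
  row 4 [000100]: (0 IMPLIES 1) -> 1
  (every remaining row is evaluated the same way; all 64 results are listed next)
Full result column, 8 rows per line (x1,x2,x3 fixed per line; x4,x5,x6 runs 000..111 left to right):
  rows 0-7 [x1,x2,x3=000]: 11001111  (ones: 6)
  rows 8-15 [x1,x2,x3=001]: 11001111  (ones: 6)
  rows 16-23 [x1,x2,x3=010]: 11001111  (ones: 6)
  rows 24-31 [x1,x2,x3=011]: 11001111  (ones: 6)
  rows 32-39 [x1,x2,x3=100]: 11001111  (ones: 6)
  rows 40-47 [x1,x2,x3=101]: 11001111  (ones: 6)
  rows 48-55 [x1,x2,x3=110]: 11001111  (ones: 6)
  rows 56-63 [x1,x2,x3=111]: 11001111  (ones: 6)
Count of 1-rows = 6+6+6+6+6+6+6+6 = 48

48


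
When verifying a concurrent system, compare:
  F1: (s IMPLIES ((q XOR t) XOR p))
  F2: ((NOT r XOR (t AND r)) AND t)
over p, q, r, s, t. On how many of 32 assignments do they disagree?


F1 = (s IMPLIES ((q XOR t) XOR p))
F2 = ((NOT r XOR (t AND r)) AND t)
Evaluate both on each of 32 rows (bits = p,q,r,s,t):
  row 0 [00000]: F1=1 F2=0 (differ) -> 1
  row 1 [00001]: F1=1 F2=1 -> 0
  row 2 [00010]: F1=0 F2=0 -> 0
  row 3 [00011]: F1=1 F2=1 -> 0
  row 4 [00100]: F1=1 F2=0 (differ) -> 1
  row 5 [00101]: F1=1 F2=1 -> 0
  row 6 [00110]: F1=0 F2=0 -> 0
  row 7 [00111]: F1=1 F2=1 -> 0
  row 8 [01000]: F1=1 F2=0 (differ) -> 1
  row 9 [01001]: F1=1 F2=1 -> 0
  row 10 [01010]: F1=1 F2=0 (differ) -> 1
  row 11 [01011]: F1=0 F2=1 (differ) -> 1
  row 12 [01100]: F1=1 F2=0 (differ) -> 1
  row 13 [01101]: F1=1 F2=1 -> 0
  row 14 [01110]: F1=1 F2=0 (differ) -> 1
  row 15 [01111]: F1=0 F2=1 (differ) -> 1
  row 16 [10000]: F1=1 F2=0 (differ) -> 1
  row 17 [10001]: F1=1 F2=1 -> 0
  row 18 [10010]: F1=1 F2=0 (differ) -> 1
  row 19 [10011]: F1=0 F2=1 (differ) -> 1
  row 20 [10100]: F1=1 F2=0 (differ) -> 1
  row 21 [10101]: F1=1 F2=1 -> 0
  row 22 [10110]: F1=1 F2=0 (differ) -> 1
  row 23 [10111]: F1=0 F2=1 (differ) -> 1
  row 24 [11000]: F1=1 F2=0 (differ) -> 1
  row 25 [11001]: F1=1 F2=1 -> 0
  row 26 [11010]: F1=0 F2=0 -> 0
  row 27 [11011]: F1=1 F2=1 -> 0
  row 28 [11100]: F1=1 F2=0 (differ) -> 1
  row 29 [11101]: F1=1 F2=1 -> 0
  row 30 [11110]: F1=0 F2=0 -> 0
  row 31 [11111]: F1=1 F2=1 -> 0
Full result column, 8 rows per line (p,q fixed per line; r,s,t runs 000..111 left to right):
  rows 0-7 [p,q=00]: 10001000  (ones: 2)
  rows 8-15 [p,q=01]: 10111011  (ones: 6)
  rows 16-23 [p,q=10]: 10111011  (ones: 6)
  rows 24-31 [p,q=11]: 10001000  (ones: 2)
Disagreements = 2+6+6+2 = 16

16


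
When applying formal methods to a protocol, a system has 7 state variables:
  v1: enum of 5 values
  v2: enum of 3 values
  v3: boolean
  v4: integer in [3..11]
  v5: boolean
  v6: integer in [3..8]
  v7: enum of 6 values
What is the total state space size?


State space = product of domain sizes of all variables.
Domain sizes:
  v1 (enum of 5 values): 5
  v2 (enum of 3 values): 3
  v3 (boolean): 2
  v4 (integer in [3..11]): 9
  v5 (boolean): 2
  v6 (integer in [3..8]): 6
  v7 (enum of 6 values): 6
Product = 5 * 3 * 2 * 9 * 2 * 6 * 6 = 19440

19440


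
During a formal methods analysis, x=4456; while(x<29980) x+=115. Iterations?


Step 1: x goes from 4456 toward 29980 by 115; the body runs while x<29980, so iterations = ceil((bound-start)/step)
Step 2: Distance=25524
Step 3: ceil(25524/115)=222

222


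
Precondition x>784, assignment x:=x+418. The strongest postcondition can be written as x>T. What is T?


Formula: sp(P, x:=E) = exists old_x. (x = E[old_x/x]) AND P[old_x/x] (old_x is the value of x before the assignment; eliminate old_x by solving x = E[old_x/x] for old_x)
Step 1: Precondition P: x>784, i.e. old_x > 784
Step 2: Assignment gives x = old_x + 418, so old_x = x - 418
Step 3: Substitute into P: x - 418 > 784
Step 4: Simplify: x > 784+418 = 1202

1202


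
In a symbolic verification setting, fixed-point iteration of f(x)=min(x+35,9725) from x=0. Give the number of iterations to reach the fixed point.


Step 1: x=0, cap=9725, increment=35
Step 2: x grows by 35 each step until capped at 9725; fixed point is x=9725
Step 3: iterations = ceil(9725/35) = 278

278


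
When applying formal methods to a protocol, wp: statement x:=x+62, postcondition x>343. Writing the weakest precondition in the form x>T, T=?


Formula: wp(x:=E, P) = P[E/x] (substitute E for x in postcondition)
Step 1: Postcondition: x>343
Step 2: Substitute x+62 for x: x+62>343
Step 3: Solve for x: x > 343-62 = 281

281


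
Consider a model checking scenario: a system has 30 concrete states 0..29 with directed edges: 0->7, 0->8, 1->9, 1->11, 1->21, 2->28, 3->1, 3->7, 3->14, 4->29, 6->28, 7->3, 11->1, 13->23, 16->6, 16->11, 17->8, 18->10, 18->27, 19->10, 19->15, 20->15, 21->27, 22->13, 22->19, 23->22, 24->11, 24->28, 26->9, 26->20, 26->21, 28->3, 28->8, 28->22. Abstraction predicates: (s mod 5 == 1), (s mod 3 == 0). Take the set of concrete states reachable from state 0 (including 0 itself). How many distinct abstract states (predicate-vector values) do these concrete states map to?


BFS from 0:
Concrete reachable: {0, 1, 3, 7, 8, 9, 11, 14, 21, 27}
Abstract via predicates (s mod 5 == 1), (s mod 3 == 0):
  (0,0) <- {7, 8, 14}
  (0,1) <- {0, 3, 9, 27}
  (1,0) <- {1, 11}
  (1,1) <- {21}
Distinct abstract states = 4

4


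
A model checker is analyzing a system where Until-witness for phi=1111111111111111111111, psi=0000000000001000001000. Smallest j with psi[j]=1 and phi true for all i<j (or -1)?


(phi U psi) at 0: need smallest j with psi[j]=1 and phi[i]=1 for all i in [0,j).
Scan from step 0:
  step 0: phi=1, psi=0 -> continue
  step 1: phi=1, psi=0 -> continue
  step 2: phi=1, psi=0 -> continue
  step 3: phi=1, psi=0 -> continue
  step 12: psi=1 and phi held for [0,12) -> witness found
Witness step = 12

12


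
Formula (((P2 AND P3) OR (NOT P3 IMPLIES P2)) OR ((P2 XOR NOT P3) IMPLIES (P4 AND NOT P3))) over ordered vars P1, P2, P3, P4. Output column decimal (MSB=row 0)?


Formula: (((P2 AND P3) OR (NOT P3 IMPLIES P2)) OR ((P2 XOR NOT P3) IMPLIES (P4 AND NOT P3))) over P1, P2, P3, P4 (16 rows)
Evaluate each row (bits = P1,P2,P3,P4, MSB first):
  row 0 [0000]: (((0 AND 0) OR (NOT 0 IMPLIES 0)) OR ((0 XOR NOT 0) IMPLIES (0 AND NOT 0))) -> 0
  row 1 [0001]: (((0 AND 0) OR (NOT 0 IMPLIES 0)) OR ((0 XOR NOT 0) IMPLIES (1 AND NOT 0))) -> 1
  row 2 [0010]: (((0 AND 1) OR (NOT 1 IMPLIES 0)) OR ((0 XOR NOT 1) IMPLIES (0 AND NOT 1))) -> 1
  row 3 [0011]: (((0 AND 1) OR (NOT 1 IMPLIES 0)) OR ((0 XOR NOT 1) IMPLIES (1 AND NOT 1))) -> 1
  row 4 [0100]: (((1 AND 0) OR (NOT 0 IMPLIES 1)) OR ((1 XOR NOT 0) IMPLIES (0 AND NOT 0))) -> 1
  row 5 [0101]: (((1 AND 0) OR (NOT 0 IMPLIES 1)) OR ((1 XOR NOT 0) IMPLIES (1 AND NOT 0))) -> 1
  row 6 [0110]: (((1 AND 1) OR (NOT 1 IMPLIES 1)) OR ((1 XOR NOT 1) IMPLIES (0 AND NOT 1))) -> 1
  row 7 [0111]: (((1 AND 1) OR (NOT 1 IMPLIES 1)) OR ((1 XOR NOT 1) IMPLIES (1 AND NOT 1))) -> 1
  row 8 [1000]: (((0 AND 0) OR (NOT 0 IMPLIES 0)) OR ((0 XOR NOT 0) IMPLIES (0 AND NOT 0))) -> 0
  row 9 [1001]: (((0 AND 0) OR (NOT 0 IMPLIES 0)) OR ((0 XOR NOT 0) IMPLIES (1 AND NOT 0))) -> 1
  row 10 [1010]: (((0 AND 1) OR (NOT 1 IMPLIES 0)) OR ((0 XOR NOT 1) IMPLIES (0 AND NOT 1))) -> 1
  row 11 [1011]: (((0 AND 1) OR (NOT 1 IMPLIES 0)) OR ((0 XOR NOT 1) IMPLIES (1 AND NOT 1))) -> 1
  row 12 [1100]: (((1 AND 0) OR (NOT 0 IMPLIES 1)) OR ((1 XOR NOT 0) IMPLIES (0 AND NOT 0))) -> 1
  row 13 [1101]: (((1 AND 0) OR (NOT 0 IMPLIES 1)) OR ((1 XOR NOT 0) IMPLIES (1 AND NOT 0))) -> 1
  row 14 [1110]: (((1 AND 1) OR (NOT 1 IMPLIES 1)) OR ((1 XOR NOT 1) IMPLIES (0 AND NOT 1))) -> 1
  row 15 [1111]: (((1 AND 1) OR (NOT 1 IMPLIES 1)) OR ((1 XOR NOT 1) IMPLIES (1 AND NOT 1))) -> 1
Full result column, 4 rows per line (P1,P2 fixed per line; P3,P4 runs 00..11 left to right):
  rows 0-3 [P1,P2=00]: 0111  = hex 7
  rows 4-7 [P1,P2=01]: 1111  = hex F
  rows 8-11 [P1,P2=10]: 0111  = hex 7
  rows 12-15 [P1,P2=11]: 1111  = hex F
Output column (row 0 .. row 15) = 0111111101111111
Output column grouped in 4s = 0111 1111 0111 1111 = 0x7F7F
Convert to decimal digit by digit (value = value*16 + digit):
  7 -> 7
  7*16 + 15 (F) = 127
  127*16 + 7 = 2039
  2039*16 + 15 (F) = 32639
Decimal = 32639

32639


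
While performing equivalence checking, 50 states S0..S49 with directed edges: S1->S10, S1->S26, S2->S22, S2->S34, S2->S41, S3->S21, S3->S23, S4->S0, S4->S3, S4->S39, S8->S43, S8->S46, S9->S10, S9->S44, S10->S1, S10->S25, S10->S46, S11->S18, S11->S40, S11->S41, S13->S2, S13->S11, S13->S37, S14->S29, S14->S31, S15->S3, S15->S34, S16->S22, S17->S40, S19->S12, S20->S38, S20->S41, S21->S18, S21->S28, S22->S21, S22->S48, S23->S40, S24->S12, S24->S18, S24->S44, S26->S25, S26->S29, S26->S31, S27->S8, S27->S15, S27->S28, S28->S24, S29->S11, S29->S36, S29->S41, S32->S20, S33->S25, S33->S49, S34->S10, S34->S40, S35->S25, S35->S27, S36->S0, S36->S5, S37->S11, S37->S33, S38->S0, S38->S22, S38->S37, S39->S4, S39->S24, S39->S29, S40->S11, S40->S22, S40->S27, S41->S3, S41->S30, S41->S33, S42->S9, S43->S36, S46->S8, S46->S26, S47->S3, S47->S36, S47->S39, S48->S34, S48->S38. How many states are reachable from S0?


BFS from S0:
  layer 0: {S0}
Reachable set: {S0}
Count = 1

1


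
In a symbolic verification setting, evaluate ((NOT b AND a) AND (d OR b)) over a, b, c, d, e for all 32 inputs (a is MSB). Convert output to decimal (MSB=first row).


Formula: ((NOT b AND a) AND (d OR b)) over a, b, c, d, e (32 rows)
Evaluate each row (bits = a,b,c,d,e, MSB first):
  row 0 [00000]: ((NOT 0 AND 0) AND (0 OR 0)) -> 0
  row 1 [00001]: ((NOT 0 AND 0) AND (0 OR 0)) -> 0
  row 2 [00010]: ((NOT 0 AND 0) AND (1 OR 0)) -> 0
  row 3 [00011]: ((NOT 0 AND 0) AND (1 OR 0)) -> 0
  row 4 [00100]: ((NOT 0 AND 0) AND (0 OR 0)) -> 0
  row 5 [00101]: ((NOT 0 AND 0) AND (0 OR 0)) -> 0
  row 6 [00110]: ((NOT 0 AND 0) AND (1 OR 0)) -> 0
  row 7 [00111]: ((NOT 0 AND 0) AND (1 OR 0)) -> 0
  row 8 [01000]: ((NOT 1 AND 0) AND (0 OR 1)) -> 0
  row 9 [01001]: ((NOT 1 AND 0) AND (0 OR 1)) -> 0
  row 10 [01010]: ((NOT 1 AND 0) AND (1 OR 1)) -> 0
  row 11 [01011]: ((NOT 1 AND 0) AND (1 OR 1)) -> 0
  row 12 [01100]: ((NOT 1 AND 0) AND (0 OR 1)) -> 0
  row 13 [01101]: ((NOT 1 AND 0) AND (0 OR 1)) -> 0
  row 14 [01110]: ((NOT 1 AND 0) AND (1 OR 1)) -> 0
  row 15 [01111]: ((NOT 1 AND 0) AND (1 OR 1)) -> 0
  row 16 [10000]: ((NOT 0 AND 1) AND (0 OR 0)) -> 0
  row 17 [10001]: ((NOT 0 AND 1) AND (0 OR 0)) -> 0
  row 18 [10010]: ((NOT 0 AND 1) AND (1 OR 0)) -> 1
  row 19 [10011]: ((NOT 0 AND 1) AND (1 OR 0)) -> 1
  row 20 [10100]: ((NOT 0 AND 1) AND (0 OR 0)) -> 0
  row 21 [10101]: ((NOT 0 AND 1) AND (0 OR 0)) -> 0
  row 22 [10110]: ((NOT 0 AND 1) AND (1 OR 0)) -> 1
  row 23 [10111]: ((NOT 0 AND 1) AND (1 OR 0)) -> 1
  row 24 [11000]: ((NOT 1 AND 1) AND (0 OR 1)) -> 0
  row 25 [11001]: ((NOT 1 AND 1) AND (0 OR 1)) -> 0
  row 26 [11010]: ((NOT 1 AND 1) AND (1 OR 1)) -> 0
  row 27 [11011]: ((NOT 1 AND 1) AND (1 OR 1)) -> 0
  row 28 [11100]: ((NOT 1 AND 1) AND (0 OR 1)) -> 0
  row 29 [11101]: ((NOT 1 AND 1) AND (0 OR 1)) -> 0
  row 30 [11110]: ((NOT 1 AND 1) AND (1 OR 1)) -> 0
  row 31 [11111]: ((NOT 1 AND 1) AND (1 OR 1)) -> 0
Full result column, 4 rows per line (a,b,c fixed per line; d,e runs 00..11 left to right):
  rows 0-3 [a,b,c=000]: 0000  = hex 0
  rows 4-7 [a,b,c=001]: 0000  = hex 0
  rows 8-11 [a,b,c=010]: 0000  = hex 0
  rows 12-15 [a,b,c=011]: 0000  = hex 0
  rows 16-19 [a,b,c=100]: 0011  = hex 3
  rows 20-23 [a,b,c=101]: 0011  = hex 3
  rows 24-27 [a,b,c=110]: 0000  = hex 0
  rows 28-31 [a,b,c=111]: 0000  = hex 0
Output column (row 0 .. row 31) = 00000000000000000011001100000000
Output column grouped in 4s = 0000 0000 0000 0000 0011 0011 0000 0000 = 0x00003300
Convert to decimal digit by digit (value = value*16 + digit):
  0 -> 0
  0*16 + 0 = 0
  0*16 + 0 = 0
  0*16 + 0 = 0
  0*16 + 3 = 3
  3*16 + 3 = 51
  51*16 + 0 = 816
  816*16 + 0 = 13056
Decimal = 13056

13056


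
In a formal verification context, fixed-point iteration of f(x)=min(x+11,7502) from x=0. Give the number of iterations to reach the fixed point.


Step 1: x=0, cap=7502, increment=11
Step 2: x grows by 11 each step until capped at 7502; fixed point is x=7502
Step 3: iterations = ceil(7502/11) = 682

682


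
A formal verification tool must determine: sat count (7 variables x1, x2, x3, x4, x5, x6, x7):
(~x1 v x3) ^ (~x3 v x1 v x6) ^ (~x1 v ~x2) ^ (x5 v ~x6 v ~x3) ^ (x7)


CNF with 5 clauses over 7 vars (128 assignments).
An assignment satisfies CNF iff every clause has >=1 true literal.
Check each row (bits = x1,x2,x3,x4,x5,x6,x7; clause T/F shown):
  row 0 [0000000]: clauses=TTTTF -> 0
  row 1 [0000001]: clauses=TTTTT -> 1
  row 2 [0000010]: clauses=TTTTF -> 0
  row 3 [0000011]: clauses=TTTTT -> 1
  row 4 [0000100]: clauses=TTTTF -> 0
  (every remaining row is evaluated the same way; all 128 results are listed next)
Full result column, 8 rows per line (x1,x2,x3,x4 fixed per line; x5,x6,x7 runs 000..111 left to right):
  rows 0-7 [x1,x2,x3,x4=0000]: 01010101  (ones: 4)
  rows 8-15 [x1,x2,x3,x4=0001]: 01010101  (ones: 4)
  rows 16-23 [x1,x2,x3,x4=0010]: 00000001  (ones: 1)
  rows 24-31 [x1,x2,x3,x4=0011]: 00000001  (ones: 1)
  rows 32-39 [x1,x2,x3,x4=0100]: 01010101  (ones: 4)
  rows 40-47 [x1,x2,x3,x4=0101]: 01010101  (ones: 4)
  rows 48-55 [x1,x2,x3,x4=0110]: 00000001  (ones: 1)
  rows 56-63 [x1,x2,x3,x4=0111]: 00000001  (ones: 1)
  rows 64-71 [x1,x2,x3,x4=1000]: 00000000  (ones: 0)
  rows 72-79 [x1,x2,x3,x4=1001]: 00000000  (ones: 0)
  rows 80-87 [x1,x2,x3,x4=1010]: 01000101  (ones: 3)
  rows 88-95 [x1,x2,x3,x4=1011]: 01000101  (ones: 3)
  rows 96-103 [x1,x2,x3,x4=1100]: 00000000  (ones: 0)
  rows 104-111 [x1,x2,x3,x4=1101]: 00000000  (ones: 0)
  rows 112-119 [x1,x2,x3,x4=1110]: 00000000  (ones: 0)
  rows 120-127 [x1,x2,x3,x4=1111]: 00000000  (ones: 0)
Satisfying assignments = 4+4+1+1+4+4+1+1+0+0+3+3+0+0+0+0 = 26

26


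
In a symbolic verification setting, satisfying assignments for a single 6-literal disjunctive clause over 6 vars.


Step 1: Total=2^6=64
Step 2: Unsat when all 6 false: 2^0=1
Step 3: Sat=64-1=63

63


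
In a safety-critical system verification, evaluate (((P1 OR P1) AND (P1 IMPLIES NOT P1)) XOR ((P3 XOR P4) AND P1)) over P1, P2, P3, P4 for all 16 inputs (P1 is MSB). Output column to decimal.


Formula: (((P1 OR P1) AND (P1 IMPLIES NOT P1)) XOR ((P3 XOR P4) AND P1)) over P1, P2, P3, P4 (16 rows)
Evaluate each row (bits = P1,P2,P3,P4, MSB first):
  row 0 [0000]: (((0 OR 0) AND (0 IMPLIES NOT 0)) XOR ((0 XOR 0) AND 0)) -> 0
  row 1 [0001]: (((0 OR 0) AND (0 IMPLIES NOT 0)) XOR ((0 XOR 1) AND 0)) -> 0
  row 2 [0010]: (((0 OR 0) AND (0 IMPLIES NOT 0)) XOR ((1 XOR 0) AND 0)) -> 0
  row 3 [0011]: (((0 OR 0) AND (0 IMPLIES NOT 0)) XOR ((1 XOR 1) AND 0)) -> 0
  row 4 [0100]: (((0 OR 0) AND (0 IMPLIES NOT 0)) XOR ((0 XOR 0) AND 0)) -> 0
  row 5 [0101]: (((0 OR 0) AND (0 IMPLIES NOT 0)) XOR ((0 XOR 1) AND 0)) -> 0
  row 6 [0110]: (((0 OR 0) AND (0 IMPLIES NOT 0)) XOR ((1 XOR 0) AND 0)) -> 0
  row 7 [0111]: (((0 OR 0) AND (0 IMPLIES NOT 0)) XOR ((1 XOR 1) AND 0)) -> 0
  row 8 [1000]: (((1 OR 1) AND (1 IMPLIES NOT 1)) XOR ((0 XOR 0) AND 1)) -> 0
  row 9 [1001]: (((1 OR 1) AND (1 IMPLIES NOT 1)) XOR ((0 XOR 1) AND 1)) -> 1
  row 10 [1010]: (((1 OR 1) AND (1 IMPLIES NOT 1)) XOR ((1 XOR 0) AND 1)) -> 1
  row 11 [1011]: (((1 OR 1) AND (1 IMPLIES NOT 1)) XOR ((1 XOR 1) AND 1)) -> 0
  row 12 [1100]: (((1 OR 1) AND (1 IMPLIES NOT 1)) XOR ((0 XOR 0) AND 1)) -> 0
  row 13 [1101]: (((1 OR 1) AND (1 IMPLIES NOT 1)) XOR ((0 XOR 1) AND 1)) -> 1
  row 14 [1110]: (((1 OR 1) AND (1 IMPLIES NOT 1)) XOR ((1 XOR 0) AND 1)) -> 1
  row 15 [1111]: (((1 OR 1) AND (1 IMPLIES NOT 1)) XOR ((1 XOR 1) AND 1)) -> 0
Full result column, 4 rows per line (P1,P2 fixed per line; P3,P4 runs 00..11 left to right):
  rows 0-3 [P1,P2=00]: 0000  = hex 0
  rows 4-7 [P1,P2=01]: 0000  = hex 0
  rows 8-11 [P1,P2=10]: 0110  = hex 6
  rows 12-15 [P1,P2=11]: 0110  = hex 6
Output column (row 0 .. row 15) = 0000000001100110
Output column grouped in 4s = 0000 0000 0110 0110 = 0x0066
Convert to decimal digit by digit (value = value*16 + digit):
  0 -> 0
  0*16 + 0 = 0
  0*16 + 6 = 6
  6*16 + 6 = 102
Decimal = 102

102


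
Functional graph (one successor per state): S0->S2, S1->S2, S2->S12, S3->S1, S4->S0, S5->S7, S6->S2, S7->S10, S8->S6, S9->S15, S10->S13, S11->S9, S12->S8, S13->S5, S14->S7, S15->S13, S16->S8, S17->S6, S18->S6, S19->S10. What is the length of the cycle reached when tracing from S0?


Trace from S0 until a state repeats:
  S0 -> S2 -> S12 -> S8 -> S6 -> S2
S2 first seen at step 1, revisited at step 5.
Cycle length = 5 - 1 = 4

4


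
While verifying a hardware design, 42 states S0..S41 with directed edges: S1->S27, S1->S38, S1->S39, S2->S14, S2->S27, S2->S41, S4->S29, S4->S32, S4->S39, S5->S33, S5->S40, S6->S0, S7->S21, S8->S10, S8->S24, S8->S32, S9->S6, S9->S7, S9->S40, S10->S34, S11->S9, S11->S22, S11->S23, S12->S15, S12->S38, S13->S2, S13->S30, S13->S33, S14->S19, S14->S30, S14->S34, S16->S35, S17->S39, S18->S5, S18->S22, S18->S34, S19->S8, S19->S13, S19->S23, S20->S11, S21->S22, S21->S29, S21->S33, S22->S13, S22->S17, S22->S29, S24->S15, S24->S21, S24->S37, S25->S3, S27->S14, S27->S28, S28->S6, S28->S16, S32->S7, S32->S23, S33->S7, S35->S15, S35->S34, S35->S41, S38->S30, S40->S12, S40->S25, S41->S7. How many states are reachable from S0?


BFS from S0:
  layer 0: {S0}
Reachable set: {S0}
Count = 1

1


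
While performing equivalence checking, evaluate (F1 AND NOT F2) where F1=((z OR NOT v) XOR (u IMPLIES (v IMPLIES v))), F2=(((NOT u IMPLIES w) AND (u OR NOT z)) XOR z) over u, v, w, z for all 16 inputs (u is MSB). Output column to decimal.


F1 = ((z OR NOT v) XOR (u IMPLIES (v IMPLIES v)))
F2 = (((NOT u IMPLIES w) AND (u OR NOT z)) XOR z)
Counterexample to F1=>F2 is where F1=1 and F2=0.
Evaluate each row (bits = u,v,w,z, MSB first):
  row 0 [0000]: F1=0 F2=0 -> F1&~F2 -> 0
  row 1 [0001]: F1=0 F2=1 -> F1&~F2 -> 0
  row 2 [0010]: F1=0 F2=1 -> F1&~F2 -> 0
  row 3 [0011]: F1=0 F2=1 -> F1&~F2 -> 0
  row 4 [0100]: F1=1 F2=0 -> F1&~F2 -> 1
  row 5 [0101]: F1=0 F2=1 -> F1&~F2 -> 0
  row 6 [0110]: F1=1 F2=1 -> F1&~F2 -> 0
  row 7 [0111]: F1=0 F2=1 -> F1&~F2 -> 0
  row 8 [1000]: F1=0 F2=1 -> F1&~F2 -> 0
  row 9 [1001]: F1=0 F2=0 -> F1&~F2 -> 0
  row 10 [1010]: F1=0 F2=1 -> F1&~F2 -> 0
  row 11 [1011]: F1=0 F2=0 -> F1&~F2 -> 0
  row 12 [1100]: F1=1 F2=1 -> F1&~F2 -> 0
  row 13 [1101]: F1=0 F2=0 -> F1&~F2 -> 0
  row 14 [1110]: F1=1 F2=1 -> F1&~F2 -> 0
  row 15 [1111]: F1=0 F2=0 -> F1&~F2 -> 0
Full result column, 4 rows per line (u,v fixed per line; w,z runs 00..11 left to right):
  rows 0-3 [u,v=00]: 0000  = hex 0
  rows 4-7 [u,v=01]: 1000  = hex 8
  rows 8-11 [u,v=10]: 0000  = hex 0
  rows 12-15 [u,v=11]: 0000  = hex 0
Counterexample vector (row 0 .. row 15) = 0000100000000000
Output column grouped in 4s = 0000 1000 0000 0000 = 0x0800
Convert to decimal digit by digit (value = value*16 + digit):
  0 -> 0
  0*16 + 8 = 8
  8*16 + 0 = 128
  128*16 + 0 = 2048
Decimal = 2048

2048


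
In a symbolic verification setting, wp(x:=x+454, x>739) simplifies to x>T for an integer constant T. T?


Formula: wp(x:=E, P) = P[E/x] (substitute E for x in postcondition)
Step 1: Postcondition: x>739
Step 2: Substitute x+454 for x: x+454>739
Step 3: Solve for x: x > 739-454 = 285

285


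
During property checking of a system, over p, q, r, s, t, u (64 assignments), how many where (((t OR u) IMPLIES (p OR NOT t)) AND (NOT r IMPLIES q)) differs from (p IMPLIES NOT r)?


F1 = (((t OR u) IMPLIES (p OR NOT t)) AND (NOT r IMPLIES q))
F2 = (p IMPLIES NOT r)
Evaluate both on each of 64 rows (bits = p,q,r,s,t,u):
  row 0 [000000]: F1=0 F2=1 (differ) -> 1
  row 1 [000001]: F1=0 F2=1 (differ) -> 1
  row 2 [000010]: F1=0 F2=1 (differ) -> 1
  row 3 [000011]: F1=0 F2=1 (differ) -> 1
  row 4 [000100]: F1=0 F2=1 (differ) -> 1
  (every remaining row is evaluated the same way; all 64 results are listed next)
Full result column, 8 rows per line (p,q,r fixed per line; s,t,u runs 000..111 left to right):
  rows 0-7 [p,q,r=000]: 11111111  (ones: 8)
  rows 8-15 [p,q,r=001]: 00110011  (ones: 4)
  rows 16-23 [p,q,r=010]: 00110011  (ones: 4)
  rows 24-31 [p,q,r=011]: 00110011  (ones: 4)
  rows 32-39 [p,q,r=100]: 11111111  (ones: 8)
  rows 40-47 [p,q,r=101]: 11111111  (ones: 8)
  rows 48-55 [p,q,r=110]: 00000000  (ones: 0)
  rows 56-63 [p,q,r=111]: 11111111  (ones: 8)
Disagreements = 8+4+4+4+8+8+0+8 = 44

44


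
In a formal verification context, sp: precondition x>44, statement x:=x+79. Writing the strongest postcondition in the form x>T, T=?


Formula: sp(P, x:=E) = exists old_x. (x = E[old_x/x]) AND P[old_x/x] (old_x is the value of x before the assignment; eliminate old_x by solving x = E[old_x/x] for old_x)
Step 1: Precondition P: x>44, i.e. old_x > 44
Step 2: Assignment gives x = old_x + 79, so old_x = x - 79
Step 3: Substitute into P: x - 79 > 44
Step 4: Simplify: x > 44+79 = 123

123


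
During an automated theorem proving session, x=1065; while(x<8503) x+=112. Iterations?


Step 1: x goes from 1065 toward 8503 by 112; the body runs while x<8503, so iterations = ceil((bound-start)/step)
Step 2: Distance=7438
Step 3: ceil(7438/112)=67

67


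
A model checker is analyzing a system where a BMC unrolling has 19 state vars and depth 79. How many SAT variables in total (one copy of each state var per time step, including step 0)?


BMC unrolls to depth k, creating one copy of each state var for steps 0..k.
Step count = 79 + 1 = 80 (steps 0 through 79)
Vars per step = 19
Total = 19 * 80 = 1520

1520


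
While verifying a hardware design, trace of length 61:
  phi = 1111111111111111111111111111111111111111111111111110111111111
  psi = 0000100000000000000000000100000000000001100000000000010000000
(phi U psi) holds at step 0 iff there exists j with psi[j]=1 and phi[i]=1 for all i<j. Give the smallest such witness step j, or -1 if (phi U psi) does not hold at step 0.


(phi U psi) at 0: need smallest j with psi[j]=1 and phi[i]=1 for all i in [0,j).
Scan from step 0:
  step 0: phi=1, psi=0 -> continue
  step 1: phi=1, psi=0 -> continue
  step 2: phi=1, psi=0 -> continue
  step 3: phi=1, psi=0 -> continue
  step 4: psi=1 and phi held for [0,4) -> witness found
Witness step = 4

4


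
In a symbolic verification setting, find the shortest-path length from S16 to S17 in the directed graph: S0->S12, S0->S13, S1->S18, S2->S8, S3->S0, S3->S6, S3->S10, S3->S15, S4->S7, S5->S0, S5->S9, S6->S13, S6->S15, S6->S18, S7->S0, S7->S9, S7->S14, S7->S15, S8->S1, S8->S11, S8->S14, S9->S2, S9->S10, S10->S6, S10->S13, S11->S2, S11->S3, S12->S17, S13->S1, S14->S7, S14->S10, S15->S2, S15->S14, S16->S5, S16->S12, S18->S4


BFS layer-by-layer from S16:
  dist 0: {S16}
  dist 1: {S5, S12}
  dist 2: {S0, S9, S17}
  -> S17 reached at distance 2
Shortest path length = 2

2


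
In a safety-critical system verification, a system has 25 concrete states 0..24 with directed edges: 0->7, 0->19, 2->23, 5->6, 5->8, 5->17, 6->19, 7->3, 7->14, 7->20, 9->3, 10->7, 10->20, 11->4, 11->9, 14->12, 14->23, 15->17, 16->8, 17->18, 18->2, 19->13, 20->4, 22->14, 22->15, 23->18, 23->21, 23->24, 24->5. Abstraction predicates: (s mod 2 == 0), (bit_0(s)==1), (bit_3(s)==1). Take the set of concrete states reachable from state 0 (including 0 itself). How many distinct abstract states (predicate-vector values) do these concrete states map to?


BFS from 0:
Concrete reachable: {0, 2, 3, 4, 5, 6, 7, 8, 12, 13, 14, 17, 18, 19, 20, 21, 23, 24}
Abstract via predicates (s mod 2 == 0), (bit_0(s)==1), (bit_3(s)==1):
  (0,1,0) <- {3, 5, 7, 17, 19, 21, 23}
  (0,1,1) <- {13}
  (1,0,0) <- {0, 2, 4, 6, 18, 20}
  (1,0,1) <- {8, 12, 14, 24}
Distinct abstract states = 4

4


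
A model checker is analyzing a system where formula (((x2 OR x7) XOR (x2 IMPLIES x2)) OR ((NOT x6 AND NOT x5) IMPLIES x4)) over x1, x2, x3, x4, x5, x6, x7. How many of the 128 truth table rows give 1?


Formula: (((x2 OR x7) XOR (x2 IMPLIES x2)) OR ((NOT x6 AND NOT x5) IMPLIES x4)) over 7 vars (128 rows)
Evaluate each row (x1, x2, x3, x4, x5, x6, x7 as bits, MSB first):
  row 0 [0000000]: (((0 OR 0) XOR (0 IMPLIES 0)) OR ((NOT 0 AND NOT 0) IMPLIES 0)) -> 1
  row 1 [0000001]: (((0 OR 1) XOR (0 IMPLIES 0)) OR ((NOT 0 AND NOT 0) IMPLIES 0)) -> 0
  row 2 [0000010]: (((0 OR 0) XOR (0 IMPLIES 0)) OR ((NOT 1 AND NOT 0) IMPLIES 0)) -> 1
  row 3 [0000011]: (((0 OR 1) XOR (0 IMPLIES 0)) OR ((NOT 1 AND NOT 0) IMPLIES 0)) -> 1
  row 4 [0000100]: (((0 OR 0) XOR (0 IMPLIES 0)) OR ((NOT 0 AND NOT 1) IMPLIES 0)) -> 1
  (every remaining row is evaluated the same way; all 128 results are listed next)
Full result column, 8 rows per line (x1,x2,x3,x4 fixed per line; x5,x6,x7 runs 000..111 left to right):
  rows 0-7 [x1,x2,x3,x4=0000]: 10111111  (ones: 7)
  rows 8-15 [x1,x2,x3,x4=0001]: 11111111  (ones: 8)
  rows 16-23 [x1,x2,x3,x4=0010]: 10111111  (ones: 7)
  rows 24-31 [x1,x2,x3,x4=0011]: 11111111  (ones: 8)
  rows 32-39 [x1,x2,x3,x4=0100]: 00111111  (ones: 6)
  rows 40-47 [x1,x2,x3,x4=0101]: 11111111  (ones: 8)
  rows 48-55 [x1,x2,x3,x4=0110]: 00111111  (ones: 6)
  rows 56-63 [x1,x2,x3,x4=0111]: 11111111  (ones: 8)
  rows 64-71 [x1,x2,x3,x4=1000]: 10111111  (ones: 7)
  rows 72-79 [x1,x2,x3,x4=1001]: 11111111  (ones: 8)
  rows 80-87 [x1,x2,x3,x4=1010]: 10111111  (ones: 7)
  rows 88-95 [x1,x2,x3,x4=1011]: 11111111  (ones: 8)
  rows 96-103 [x1,x2,x3,x4=1100]: 00111111  (ones: 6)
  rows 104-111 [x1,x2,x3,x4=1101]: 11111111  (ones: 8)
  rows 112-119 [x1,x2,x3,x4=1110]: 00111111  (ones: 6)
  rows 120-127 [x1,x2,x3,x4=1111]: 11111111  (ones: 8)
Count of 1-rows = 7+8+7+8+6+8+6+8+7+8+7+8+6+8+6+8 = 116

116


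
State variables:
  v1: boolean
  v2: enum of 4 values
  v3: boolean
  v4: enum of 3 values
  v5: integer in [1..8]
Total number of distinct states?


State space = product of domain sizes of all variables.
Domain sizes:
  v1 (boolean): 2
  v2 (enum of 4 values): 4
  v3 (boolean): 2
  v4 (enum of 3 values): 3
  v5 (integer in [1..8]): 8
Product = 2 * 4 * 2 * 3 * 8 = 384

384


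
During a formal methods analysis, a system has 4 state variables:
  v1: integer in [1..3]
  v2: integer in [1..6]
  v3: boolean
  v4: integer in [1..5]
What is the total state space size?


State space = product of domain sizes of all variables.
Domain sizes:
  v1 (integer in [1..3]): 3
  v2 (integer in [1..6]): 6
  v3 (boolean): 2
  v4 (integer in [1..5]): 5
Product = 3 * 6 * 2 * 5 = 180

180


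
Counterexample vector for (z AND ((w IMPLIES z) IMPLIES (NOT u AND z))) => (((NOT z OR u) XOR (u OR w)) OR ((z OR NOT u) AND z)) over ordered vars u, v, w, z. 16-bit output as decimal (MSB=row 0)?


F1 = (z AND ((w IMPLIES z) IMPLIES (NOT u AND z)))
F2 = (((NOT z OR u) XOR (u OR w)) OR ((z OR NOT u) AND z))
Counterexample to F1=>F2 is where F1=1 and F2=0.
Evaluate each row (bits = u,v,w,z, MSB first):
  row 0 [0000]: F1=0 F2=1 -> F1&~F2 -> 0
  row 1 [0001]: F1=1 F2=1 -> F1&~F2 -> 0
  row 2 [0010]: F1=0 F2=0 -> F1&~F2 -> 0
  row 3 [0011]: F1=1 F2=1 -> F1&~F2 -> 0
  row 4 [0100]: F1=0 F2=1 -> F1&~F2 -> 0
  row 5 [0101]: F1=1 F2=1 -> F1&~F2 -> 0
  row 6 [0110]: F1=0 F2=0 -> F1&~F2 -> 0
  row 7 [0111]: F1=1 F2=1 -> F1&~F2 -> 0
  row 8 [1000]: F1=0 F2=0 -> F1&~F2 -> 0
  row 9 [1001]: F1=0 F2=1 -> F1&~F2 -> 0
  row 10 [1010]: F1=0 F2=0 -> F1&~F2 -> 0
  row 11 [1011]: F1=0 F2=1 -> F1&~F2 -> 0
  row 12 [1100]: F1=0 F2=0 -> F1&~F2 -> 0
  row 13 [1101]: F1=0 F2=1 -> F1&~F2 -> 0
  row 14 [1110]: F1=0 F2=0 -> F1&~F2 -> 0
  row 15 [1111]: F1=0 F2=1 -> F1&~F2 -> 0
Full result column, 4 rows per line (u,v fixed per line; w,z runs 00..11 left to right):
  rows 0-3 [u,v=00]: 0000  = hex 0
  rows 4-7 [u,v=01]: 0000  = hex 0
  rows 8-11 [u,v=10]: 0000  = hex 0
  rows 12-15 [u,v=11]: 0000  = hex 0
Counterexample vector (row 0 .. row 15) = 0000000000000000
Output column grouped in 4s = 0000 0000 0000 0000 = 0x0000
Convert to decimal digit by digit (value = value*16 + digit):
  0 -> 0
  0*16 + 0 = 0
  0*16 + 0 = 0
  0*16 + 0 = 0
Decimal = 0

0


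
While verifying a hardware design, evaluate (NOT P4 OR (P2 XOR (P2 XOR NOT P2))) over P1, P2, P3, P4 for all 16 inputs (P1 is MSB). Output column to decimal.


Formula: (NOT P4 OR (P2 XOR (P2 XOR NOT P2))) over P1, P2, P3, P4 (16 rows)
Evaluate each row (bits = P1,P2,P3,P4, MSB first):
  row 0 [0000]: (NOT 0 OR (0 XOR (0 XOR NOT 0))) -> 1
  row 1 [0001]: (NOT 1 OR (0 XOR (0 XOR NOT 0))) -> 1
  row 2 [0010]: (NOT 0 OR (0 XOR (0 XOR NOT 0))) -> 1
  row 3 [0011]: (NOT 1 OR (0 XOR (0 XOR NOT 0))) -> 1
  row 4 [0100]: (NOT 0 OR (1 XOR (1 XOR NOT 1))) -> 1
  row 5 [0101]: (NOT 1 OR (1 XOR (1 XOR NOT 1))) -> 0
  row 6 [0110]: (NOT 0 OR (1 XOR (1 XOR NOT 1))) -> 1
  row 7 [0111]: (NOT 1 OR (1 XOR (1 XOR NOT 1))) -> 0
  row 8 [1000]: (NOT 0 OR (0 XOR (0 XOR NOT 0))) -> 1
  row 9 [1001]: (NOT 1 OR (0 XOR (0 XOR NOT 0))) -> 1
  row 10 [1010]: (NOT 0 OR (0 XOR (0 XOR NOT 0))) -> 1
  row 11 [1011]: (NOT 1 OR (0 XOR (0 XOR NOT 0))) -> 1
  row 12 [1100]: (NOT 0 OR (1 XOR (1 XOR NOT 1))) -> 1
  row 13 [1101]: (NOT 1 OR (1 XOR (1 XOR NOT 1))) -> 0
  row 14 [1110]: (NOT 0 OR (1 XOR (1 XOR NOT 1))) -> 1
  row 15 [1111]: (NOT 1 OR (1 XOR (1 XOR NOT 1))) -> 0
Full result column, 4 rows per line (P1,P2 fixed per line; P3,P4 runs 00..11 left to right):
  rows 0-3 [P1,P2=00]: 1111  = hex F
  rows 4-7 [P1,P2=01]: 1010  = hex A
  rows 8-11 [P1,P2=10]: 1111  = hex F
  rows 12-15 [P1,P2=11]: 1010  = hex A
Output column (row 0 .. row 15) = 1111101011111010
Output column grouped in 4s = 1111 1010 1111 1010 = 0xFAFA
Convert to decimal digit by digit (value = value*16 + digit):
  F -> 15
  15*16 + 10 (A) = 250
  250*16 + 15 (F) = 4015
  4015*16 + 10 (A) = 64250
Decimal = 64250

64250
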